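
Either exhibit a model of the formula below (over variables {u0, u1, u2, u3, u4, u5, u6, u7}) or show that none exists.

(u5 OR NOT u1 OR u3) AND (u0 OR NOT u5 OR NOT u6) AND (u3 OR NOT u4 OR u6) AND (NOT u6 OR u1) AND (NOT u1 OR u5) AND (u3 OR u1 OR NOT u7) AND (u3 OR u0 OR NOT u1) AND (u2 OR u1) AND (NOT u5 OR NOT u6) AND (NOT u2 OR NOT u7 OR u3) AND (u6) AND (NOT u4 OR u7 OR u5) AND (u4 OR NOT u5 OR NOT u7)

The clause (u6) is unit, so u6 = true.
The clause (u1) is unit, so u1 = true.
The clause (u5) is unit, so u5 = true.
That conflicts with the unit clause (NOT u5).

UNSATISFIABLE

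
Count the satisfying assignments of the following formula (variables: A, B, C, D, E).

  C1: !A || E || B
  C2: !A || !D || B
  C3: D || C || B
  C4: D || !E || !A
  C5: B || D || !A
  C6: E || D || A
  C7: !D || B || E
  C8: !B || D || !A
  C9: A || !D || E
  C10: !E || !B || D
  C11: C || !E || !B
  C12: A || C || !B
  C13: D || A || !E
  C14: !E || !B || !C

There are 2^5 = 32 truth assignments over (A, B, C, D, E).
Split on E. With E = true, the clauses containing E are satisfied and !E drops from the rest; 2 of the 2^4 = 16 assignments to the other variables satisfy what remains.
With E = false, by the same count on the reduced clause set, 2 assignments work.
(One model: A=F, B=F, C=F, D=T, E=T.)
Total: 2 + 2 = 4.

4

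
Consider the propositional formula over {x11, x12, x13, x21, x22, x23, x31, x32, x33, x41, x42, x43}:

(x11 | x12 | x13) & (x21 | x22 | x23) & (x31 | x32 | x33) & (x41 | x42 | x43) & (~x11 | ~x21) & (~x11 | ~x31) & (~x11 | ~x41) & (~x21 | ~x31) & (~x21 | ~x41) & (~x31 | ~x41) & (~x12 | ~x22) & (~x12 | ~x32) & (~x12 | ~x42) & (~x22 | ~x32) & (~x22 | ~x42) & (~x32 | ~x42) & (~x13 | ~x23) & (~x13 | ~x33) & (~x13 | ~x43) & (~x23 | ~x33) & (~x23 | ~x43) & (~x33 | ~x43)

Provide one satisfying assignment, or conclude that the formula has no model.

UNSATISFIABLE

Case x11 = 0:
Case x12 = 1:
The clause (~x22) is unit, so x22 = 0.
The clause (~x32) is unit, so x32 = 0.
The clause (~x42) is unit, so x42 = 0.
Case x21 = 1:
The clause (~x31) is unit, so x31 = 0.
The clause (x33) is unit, so x33 = 1.
The clause (~x41) is unit, so x41 = 0.
The clause (x43) is unit, so x43 = 1.
But (~x43) is also a unit clause — contradiction.
So x21 must be the other value — set x21 = 0.
The clause (x23) is unit, so x23 = 1.
The clause (~x13) is unit, so x13 = 0.
The clause (~x33) is unit, so x33 = 0.
The clause (x31) is unit, so x31 = 1.
The clause (~x41) is unit, so x41 = 0.
The clause (x43) is unit, so x43 = 1.
But (~x43) is also a unit clause — contradiction.
Both values of x21 lead to a conflict.
So x12 must be the other value — set x12 = 0.
The clause (x13) is unit, so x13 = 1.
The clause (~x23) is unit, so x23 = 0.
The clause (~x33) is unit, so x33 = 0.
The clause (~x43) is unit, so x43 = 0.
Case x21 = 1:
The clause (~x31) is unit, so x31 = 0.
The clause (x32) is unit, so x32 = 1.
The clause (~x41) is unit, so x41 = 0.
The clause (x42) is unit, so x42 = 1.
But (~x42) is also a unit clause — contradiction.
So x21 must be the other value — set x21 = 0.
The clause (x22) is unit, so x22 = 1.
The clause (~x32) is unit, so x32 = 0.
The clause (x31) is unit, so x31 = 1.
The clause (~x41) is unit, so x41 = 0.
The clause (x42) is unit, so x42 = 1.
But (~x42) is also a unit clause — contradiction.
Both values of x21 lead to a conflict.
Both values of x12 lead to a conflict.
So x11 must be the other value — set x11 = 1.
The clause (~x21) is unit, so x21 = 0.
The clause (~x31) is unit, so x31 = 0.
The clause (~x41) is unit, so x41 = 0.
Case x22 = 1:
The clause (~x12) is unit, so x12 = 0.
The clause (~x32) is unit, so x32 = 0.
The clause (x33) is unit, so x33 = 1.
The clause (~x42) is unit, so x42 = 0.
The clause (x43) is unit, so x43 = 1.
But (~x43) is also a unit clause — contradiction.
So x22 must be the other value — set x22 = 0.
The clause (x23) is unit, so x23 = 1.
The clause (~x13) is unit, so x13 = 0.
The clause (~x33) is unit, so x33 = 0.
The clause (x32) is unit, so x32 = 1.
The clause (~x12) is unit, so x12 = 0.
The clause (~x42) is unit, so x42 = 0.
The clause (x43) is unit, so x43 = 1.
But (~x43) is also a unit clause — contradiction.
Both values of x22 lead to a conflict.
Both values of x11 lead to a conflict.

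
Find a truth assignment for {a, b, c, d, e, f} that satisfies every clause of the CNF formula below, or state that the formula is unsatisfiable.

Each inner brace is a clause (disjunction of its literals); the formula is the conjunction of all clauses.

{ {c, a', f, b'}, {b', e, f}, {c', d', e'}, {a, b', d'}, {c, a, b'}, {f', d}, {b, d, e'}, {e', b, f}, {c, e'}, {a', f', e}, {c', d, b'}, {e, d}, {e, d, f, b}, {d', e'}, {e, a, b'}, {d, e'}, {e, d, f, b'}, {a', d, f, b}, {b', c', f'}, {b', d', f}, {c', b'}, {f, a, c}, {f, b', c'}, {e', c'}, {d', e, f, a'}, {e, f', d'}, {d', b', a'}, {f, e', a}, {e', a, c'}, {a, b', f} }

Branch on f: set f = 0.
Branch on b: set b = 0.
Unit clause (e') forces e = 0.
Unit clause (d) forces d = 1.
Unit clause (a') forces a = 0.
Unit clause (c) forces c = 1.
Every clause now holds.

a: 0, b: 0, c: 1, d: 1, e: 0, f: 0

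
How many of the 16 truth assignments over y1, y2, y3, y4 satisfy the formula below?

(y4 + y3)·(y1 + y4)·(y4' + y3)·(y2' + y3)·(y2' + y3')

There are 2^4 = 16 truth assignments over (y1, y2, y3, y4).
Check each against the 5 clauses (columns in the order y1, y2, y3, y4):
  F F F F  ✗ fails (y4 + y3)
  F F F T  ✗ fails (y4' + y3)
  F F T F  ✗ fails (y1 + y4)
  F F T T  ✓ satisfies all
  F T F F  ✗ fails (y4 + y3)
  F T F T  ✗ fails (y4' + y3)
  F T T F  ✗ fails (y1 + y4)
  F T T T  ✗ fails (y2' + y3')
  T F F F  ✗ fails (y4 + y3)
  T F F T  ✗ fails (y4' + y3)
  T F T F  ✓ satisfies all
  T F T T  ✓ satisfies all
  T T F F  ✗ fails (y4 + y3)
  T T F T  ✗ fails (y4' + y3)
  T T T F  ✗ fails (y2' + y3')
  T T T T  ✗ fails (y2' + y3')
3 of the 16 rows are models.

3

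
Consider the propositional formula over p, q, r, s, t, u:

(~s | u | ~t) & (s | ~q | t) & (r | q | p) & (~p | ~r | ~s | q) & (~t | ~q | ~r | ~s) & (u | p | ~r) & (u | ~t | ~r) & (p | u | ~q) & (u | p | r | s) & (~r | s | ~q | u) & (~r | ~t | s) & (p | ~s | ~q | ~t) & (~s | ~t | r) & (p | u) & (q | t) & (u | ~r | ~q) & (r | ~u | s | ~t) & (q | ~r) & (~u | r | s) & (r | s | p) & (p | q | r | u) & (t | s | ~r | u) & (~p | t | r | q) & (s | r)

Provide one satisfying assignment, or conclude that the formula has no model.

p ↦ 0, q ↦ 1, r ↦ 0, s ↦ 1, t ↦ 0, u ↦ 1

Branch on p: set p = 0.
The clause (u) is unit, so u = 1.
Branch on r: set r = 0.
The clause (q) is unit, so q = 1.
The clause (s) is unit, so s = 1.
The clause (~t) is unit, so t = 0.
This assignment satisfies each clause.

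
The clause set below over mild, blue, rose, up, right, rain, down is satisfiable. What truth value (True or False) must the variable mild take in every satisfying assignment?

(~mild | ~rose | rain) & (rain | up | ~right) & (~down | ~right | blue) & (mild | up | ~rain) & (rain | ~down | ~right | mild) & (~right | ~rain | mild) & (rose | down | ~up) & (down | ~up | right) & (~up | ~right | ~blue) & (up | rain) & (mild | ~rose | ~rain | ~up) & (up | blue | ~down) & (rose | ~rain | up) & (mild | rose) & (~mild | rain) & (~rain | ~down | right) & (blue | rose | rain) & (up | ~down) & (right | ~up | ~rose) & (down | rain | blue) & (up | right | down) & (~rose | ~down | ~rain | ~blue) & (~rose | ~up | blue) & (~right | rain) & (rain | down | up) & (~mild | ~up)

Suppose mild = 0.
The clause (rose) is unit, so rose = 1.
Case up = 1:
The clause (~rain) is unit, so rain = 0.
The clause (right) is unit, so right = 1.
That conflicts with the unit clause (~right).
That branch fails; take up = 0 instead.
The clause (~rain) is unit, so rain = 0.
That conflicts with the unit clause (rain).
Either choice for up ends in contradiction.
So every satisfying assignment has mild = True.

True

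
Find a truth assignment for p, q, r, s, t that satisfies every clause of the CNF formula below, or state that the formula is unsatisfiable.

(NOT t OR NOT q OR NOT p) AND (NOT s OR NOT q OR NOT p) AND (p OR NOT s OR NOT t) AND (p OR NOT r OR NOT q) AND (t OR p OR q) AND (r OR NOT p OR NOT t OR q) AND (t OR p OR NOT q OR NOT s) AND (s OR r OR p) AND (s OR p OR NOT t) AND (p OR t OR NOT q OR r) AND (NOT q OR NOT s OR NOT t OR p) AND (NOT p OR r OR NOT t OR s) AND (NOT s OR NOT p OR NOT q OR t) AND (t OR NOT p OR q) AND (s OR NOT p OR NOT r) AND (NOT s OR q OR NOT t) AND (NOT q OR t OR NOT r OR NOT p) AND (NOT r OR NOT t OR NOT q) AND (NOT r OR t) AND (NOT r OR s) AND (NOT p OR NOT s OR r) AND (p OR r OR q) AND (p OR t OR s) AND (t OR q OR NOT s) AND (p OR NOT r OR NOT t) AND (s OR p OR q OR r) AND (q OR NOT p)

Branch on r: set r = false.
Branch on s: set s = false.
From the singleton clause (p), p = true.
From the singleton clause (NOT t), t = false.
From the singleton clause (q), q = true.
All clauses are satisfied.

p=true; q=true; r=false; s=false; t=false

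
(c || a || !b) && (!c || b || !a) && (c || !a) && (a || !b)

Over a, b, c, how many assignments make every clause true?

3

There are 2^3 = 8 truth assignments over (a, b, c).
Check each against the 4 clauses (columns in the order a, b, c):
  F F F  ✓ satisfies all
  F F T  ✓ satisfies all
  F T F  ✗ fails (c || a || !b)
  F T T  ✗ fails (a || !b)
  T F F  ✗ fails (c || !a)
  T F T  ✗ fails (!c || b || !a)
  T T F  ✗ fails (c || !a)
  T T T  ✓ satisfies all
3 of the 8 rows are models.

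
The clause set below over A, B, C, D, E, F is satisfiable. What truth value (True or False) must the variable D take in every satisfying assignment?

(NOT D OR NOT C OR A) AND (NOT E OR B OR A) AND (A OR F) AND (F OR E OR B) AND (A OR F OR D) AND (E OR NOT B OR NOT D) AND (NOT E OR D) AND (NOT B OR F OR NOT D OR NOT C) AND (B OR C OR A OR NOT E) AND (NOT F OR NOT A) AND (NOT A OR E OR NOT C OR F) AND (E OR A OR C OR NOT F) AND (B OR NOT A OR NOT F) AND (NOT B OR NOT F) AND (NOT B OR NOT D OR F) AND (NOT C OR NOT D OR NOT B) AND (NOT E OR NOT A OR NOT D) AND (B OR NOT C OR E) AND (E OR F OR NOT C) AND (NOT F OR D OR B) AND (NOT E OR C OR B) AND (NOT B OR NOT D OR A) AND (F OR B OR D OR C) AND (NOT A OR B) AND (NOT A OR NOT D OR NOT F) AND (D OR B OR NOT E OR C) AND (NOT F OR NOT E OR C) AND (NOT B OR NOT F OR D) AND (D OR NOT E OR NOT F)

Suppose D = true.
Suppose C = false.
Suppose A = true.
Unit clause (NOT F) forces F = false.
Unit clause (NOT B) forces B = false.
But (B) is also a unit clause — contradiction.
So A must be the other value — set A = false.
Unit clause (F) forces F = true.
Unit clause (E) forces E = true.
But (NOT E) is also a unit clause — contradiction.
Both values of A lead to a conflict.
So C must be the other value — set C = true.
Unit clause (A) forces A = true.
Unit clause (NOT F) forces F = false.
Unit clause (NOT B) forces B = false.
But (B) is also a unit clause — contradiction.
Both values of C lead to a conflict.
So every satisfying assignment has D = False.

False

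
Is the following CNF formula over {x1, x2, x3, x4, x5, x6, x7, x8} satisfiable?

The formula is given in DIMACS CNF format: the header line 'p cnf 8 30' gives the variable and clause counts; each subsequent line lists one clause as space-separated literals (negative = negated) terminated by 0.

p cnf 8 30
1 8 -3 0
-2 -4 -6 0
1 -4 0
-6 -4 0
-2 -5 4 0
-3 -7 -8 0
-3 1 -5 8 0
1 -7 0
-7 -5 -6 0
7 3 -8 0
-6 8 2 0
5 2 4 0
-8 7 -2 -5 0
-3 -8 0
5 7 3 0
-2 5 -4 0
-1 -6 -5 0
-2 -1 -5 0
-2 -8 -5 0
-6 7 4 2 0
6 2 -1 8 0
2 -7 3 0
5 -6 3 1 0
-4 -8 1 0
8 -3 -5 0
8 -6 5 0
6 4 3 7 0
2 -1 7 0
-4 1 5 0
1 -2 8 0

Case x1 = True:
Case x6 = False:
Case x3 = False:
Case x7 = True:
Unit clause (x2) forces x2 = True.
Unit clause (¬x5) forces x5 = False.
Unit clause (¬x4) forces x4 = False.
Every clause is now satisfied; x8 is unconstrained.
A satisfying assignment: x1 ↦ True; x2 ↦ True; x3 ↦ False; x4 ↦ False; x5 ↦ False; x6 ↦ False; x7 ↦ True; x8 ↦ True.

Yes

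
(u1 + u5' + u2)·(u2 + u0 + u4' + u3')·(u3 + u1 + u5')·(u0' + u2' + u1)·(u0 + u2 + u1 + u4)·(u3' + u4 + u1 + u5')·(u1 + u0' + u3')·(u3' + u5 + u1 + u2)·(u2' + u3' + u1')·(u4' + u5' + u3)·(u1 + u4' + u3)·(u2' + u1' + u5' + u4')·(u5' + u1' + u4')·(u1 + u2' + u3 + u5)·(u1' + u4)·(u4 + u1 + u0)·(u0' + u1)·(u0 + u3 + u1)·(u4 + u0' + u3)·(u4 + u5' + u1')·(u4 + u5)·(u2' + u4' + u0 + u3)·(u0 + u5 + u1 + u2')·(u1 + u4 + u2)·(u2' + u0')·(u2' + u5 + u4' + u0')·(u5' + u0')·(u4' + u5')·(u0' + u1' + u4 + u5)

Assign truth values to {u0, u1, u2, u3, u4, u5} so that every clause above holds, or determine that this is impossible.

Branch on u1: set u1 = 1.
The clause (u4) is unit, so u4 = 1.
The clause (u5') is unit, so u5 = 0.
Branch on u2: set u2 = 0.
Branch on u0: set u0 = 1.
All clauses hold; u3 can take either value.

u0: 1; u1: 1; u2: 0; u3: 0; u4: 1; u5: 0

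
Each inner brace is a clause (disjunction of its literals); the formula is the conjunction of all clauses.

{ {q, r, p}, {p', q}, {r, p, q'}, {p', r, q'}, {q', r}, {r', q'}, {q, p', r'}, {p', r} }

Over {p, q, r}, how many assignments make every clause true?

There are 2^3 = 8 truth assignments over (p, q, r).
Check each against the 8 clauses (columns in the order p, q, r):
  F F F  ✗ fails (q + r + p)
  F F T  ✓ satisfies all
  F T F  ✗ fails (r + p + q')
  F T T  ✗ fails (r' + q')
  T F F  ✗ fails (p' + q)
  T F T  ✗ fails (p' + q)
  T T F  ✗ fails (p' + r + q')
  T T T  ✗ fails (r' + q')
1 of the 8 rows is a model.

1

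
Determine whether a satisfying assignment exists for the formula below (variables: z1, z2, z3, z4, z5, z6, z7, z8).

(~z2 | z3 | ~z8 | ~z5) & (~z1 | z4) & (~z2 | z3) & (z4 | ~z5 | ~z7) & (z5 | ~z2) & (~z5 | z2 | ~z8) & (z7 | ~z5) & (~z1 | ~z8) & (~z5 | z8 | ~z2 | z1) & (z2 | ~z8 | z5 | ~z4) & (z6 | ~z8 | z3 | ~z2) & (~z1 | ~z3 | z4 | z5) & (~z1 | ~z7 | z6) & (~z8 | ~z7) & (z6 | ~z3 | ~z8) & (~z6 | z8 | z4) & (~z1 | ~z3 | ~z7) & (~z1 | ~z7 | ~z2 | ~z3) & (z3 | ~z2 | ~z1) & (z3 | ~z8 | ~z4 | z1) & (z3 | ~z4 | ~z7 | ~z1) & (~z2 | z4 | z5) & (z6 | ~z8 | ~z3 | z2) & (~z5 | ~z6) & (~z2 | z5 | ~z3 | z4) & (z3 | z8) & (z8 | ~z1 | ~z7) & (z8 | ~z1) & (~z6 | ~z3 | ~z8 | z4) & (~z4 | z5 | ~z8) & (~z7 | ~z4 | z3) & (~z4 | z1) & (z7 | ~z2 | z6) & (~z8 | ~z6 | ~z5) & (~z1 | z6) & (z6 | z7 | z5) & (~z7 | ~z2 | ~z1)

Satisfiable

Try z1 = 0.
From the singleton clause (~z4), z4 = 0.
Try z2 = 0.
Try z5 = 0.
Try z8 = 0.
From the singleton clause (~z6), z6 = 0.
From the singleton clause (z3), z3 = 1.
From the singleton clause (z7), z7 = 1.
Every clause now holds.
A satisfying assignment: z1: 0,  z2: 0,  z3: 1,  z4: 0,  z5: 0,  z6: 0,  z7: 1,  z8: 0.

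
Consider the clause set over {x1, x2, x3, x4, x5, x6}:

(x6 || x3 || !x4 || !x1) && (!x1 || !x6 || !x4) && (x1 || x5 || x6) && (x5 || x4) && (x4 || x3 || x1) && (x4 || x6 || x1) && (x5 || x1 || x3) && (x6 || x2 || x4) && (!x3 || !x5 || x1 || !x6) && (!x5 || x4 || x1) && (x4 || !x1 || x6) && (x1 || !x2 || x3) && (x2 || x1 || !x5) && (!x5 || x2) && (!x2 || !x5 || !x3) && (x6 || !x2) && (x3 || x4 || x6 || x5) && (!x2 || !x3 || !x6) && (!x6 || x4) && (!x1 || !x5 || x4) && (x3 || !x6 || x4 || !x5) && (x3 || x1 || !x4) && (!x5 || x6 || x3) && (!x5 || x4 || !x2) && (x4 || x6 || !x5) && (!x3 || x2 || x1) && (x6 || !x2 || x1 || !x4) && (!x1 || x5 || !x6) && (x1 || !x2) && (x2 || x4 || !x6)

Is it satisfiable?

Satisfiable

Suppose x5 = false.
(x4) alone gives x4 = true.
Suppose x1 = true.
(!x6) alone gives x6 = false.
(x3) alone gives x3 = true.
(!x2) alone gives x2 = false.
This assignment satisfies each clause.
A satisfying assignment: x1: true, x2: false, x3: true, x4: true, x5: false, x6: false.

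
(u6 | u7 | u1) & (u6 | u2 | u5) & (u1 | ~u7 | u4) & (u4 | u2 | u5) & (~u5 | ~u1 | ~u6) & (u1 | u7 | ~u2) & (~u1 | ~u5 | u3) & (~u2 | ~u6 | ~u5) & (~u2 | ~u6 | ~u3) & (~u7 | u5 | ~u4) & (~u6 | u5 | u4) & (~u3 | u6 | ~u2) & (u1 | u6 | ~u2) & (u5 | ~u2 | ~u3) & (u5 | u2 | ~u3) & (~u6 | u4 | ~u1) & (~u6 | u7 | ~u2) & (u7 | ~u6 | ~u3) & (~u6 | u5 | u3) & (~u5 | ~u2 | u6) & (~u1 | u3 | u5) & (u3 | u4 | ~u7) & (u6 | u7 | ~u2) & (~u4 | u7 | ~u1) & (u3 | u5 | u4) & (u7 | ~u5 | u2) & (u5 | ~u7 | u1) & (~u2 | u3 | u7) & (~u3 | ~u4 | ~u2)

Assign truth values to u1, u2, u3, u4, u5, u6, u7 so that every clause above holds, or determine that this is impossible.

u1 ↦ 0,  u2 ↦ 0,  u3 ↦ 0,  u4 ↦ 1,  u5 ↦ 1,  u6 ↦ 0,  u7 ↦ 1

Suppose u6 = 0.
Suppose u7 = 1.
Suppose u2 = 0.
From the singleton clause (u5), u5 = 1.
Suppose u1 = 0.
From the singleton clause (u4), u4 = 1.
All clauses hold; u3 can take either value.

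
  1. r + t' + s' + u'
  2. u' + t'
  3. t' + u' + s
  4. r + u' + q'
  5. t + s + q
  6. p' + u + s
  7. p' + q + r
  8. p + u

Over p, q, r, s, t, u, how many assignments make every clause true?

There are 2^6 = 64 truth assignments over (p, q, r, s, t, u).
Split on q. With q = 1, the clauses containing q are satisfied and q' drops from the rest; 8 of the 2^5 = 32 assignments to the other variables satisfy what remains.
With q = 0, by the same count on the reduced clause set, 5 assignments work.
(One model: p=F, q=F, r=F, s=T, t=F, u=T.)
Total: 8 + 5 = 13.

13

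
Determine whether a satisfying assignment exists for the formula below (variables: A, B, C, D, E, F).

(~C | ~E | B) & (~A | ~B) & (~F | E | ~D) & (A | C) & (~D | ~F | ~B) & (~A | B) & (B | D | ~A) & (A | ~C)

Branch on A: set A = 0.
Unit clause (C) forces C = 1.
That conflicts with the unit clause (~C).
That branch fails; take A = 1 instead.
Unit clause (~B) forces B = 0.
That conflicts with the unit clause (B).
Either choice for A ends in contradiction.
No assignment satisfies every clause.

Unsatisfiable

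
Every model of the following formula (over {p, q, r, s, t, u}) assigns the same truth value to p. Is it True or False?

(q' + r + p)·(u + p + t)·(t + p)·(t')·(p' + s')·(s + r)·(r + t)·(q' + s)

True

Suppose p = 0.
From the singleton clause (t), t = 1.
Now (t') is unsatisfied and unit — conflict.
So every satisfying assignment has p = True.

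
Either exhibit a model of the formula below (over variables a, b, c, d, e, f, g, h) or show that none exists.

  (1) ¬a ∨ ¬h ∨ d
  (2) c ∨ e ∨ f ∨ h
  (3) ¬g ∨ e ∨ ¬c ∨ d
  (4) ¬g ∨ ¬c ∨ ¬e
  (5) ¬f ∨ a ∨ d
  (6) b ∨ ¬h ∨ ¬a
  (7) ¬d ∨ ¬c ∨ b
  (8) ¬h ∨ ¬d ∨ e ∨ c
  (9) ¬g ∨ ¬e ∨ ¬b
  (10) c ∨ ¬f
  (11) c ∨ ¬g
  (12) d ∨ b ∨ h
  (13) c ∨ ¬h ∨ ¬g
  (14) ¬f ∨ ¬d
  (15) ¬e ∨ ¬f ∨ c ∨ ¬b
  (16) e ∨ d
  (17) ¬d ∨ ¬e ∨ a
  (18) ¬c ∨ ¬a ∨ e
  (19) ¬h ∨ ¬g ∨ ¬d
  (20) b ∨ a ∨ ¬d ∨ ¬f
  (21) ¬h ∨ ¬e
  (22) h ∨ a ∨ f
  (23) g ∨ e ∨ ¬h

Branch on c: set c = True.
Branch on g: set g = False.
Branch on d: set d = True.
The clause (b) is unit, so b = True.
The clause (¬f) is unit, so f = False.
Branch on e: set e = True.
The clause (a) is unit, so a = True.
The clause (¬h) is unit, so h = False.
This assignment satisfies each clause.

a=True, b=True, c=True, d=True, e=True, f=False, g=False, h=False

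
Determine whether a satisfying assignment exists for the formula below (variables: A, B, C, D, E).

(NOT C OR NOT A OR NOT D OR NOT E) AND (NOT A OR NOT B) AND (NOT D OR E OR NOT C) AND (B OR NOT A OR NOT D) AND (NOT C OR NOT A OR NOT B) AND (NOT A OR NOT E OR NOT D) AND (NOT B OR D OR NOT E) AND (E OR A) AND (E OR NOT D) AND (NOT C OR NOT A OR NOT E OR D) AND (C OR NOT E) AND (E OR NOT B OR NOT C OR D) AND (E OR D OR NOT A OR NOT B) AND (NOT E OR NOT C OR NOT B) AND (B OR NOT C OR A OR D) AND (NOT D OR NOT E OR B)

Try A = true.
Unit clause (NOT B) forces B = false.
Unit clause (NOT D) forces D = false.
Try C = true.
Unit clause (NOT E) forces E = false.
All clauses are satisfied.
A satisfying assignment: A: true, B: false, C: true, D: false, E: false.

Satisfiable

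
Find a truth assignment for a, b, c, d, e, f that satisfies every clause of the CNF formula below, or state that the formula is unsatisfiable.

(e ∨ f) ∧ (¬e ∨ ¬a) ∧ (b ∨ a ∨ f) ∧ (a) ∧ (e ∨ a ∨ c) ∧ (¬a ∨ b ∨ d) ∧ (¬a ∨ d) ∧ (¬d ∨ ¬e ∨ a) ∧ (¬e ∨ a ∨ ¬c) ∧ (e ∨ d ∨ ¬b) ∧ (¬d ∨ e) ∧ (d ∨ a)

(a) alone gives a = True.
(¬e) alone gives e = False.
(f) alone gives f = True.
(d) alone gives d = True.
That conflicts with the unit clause (¬d).

UNSATISFIABLE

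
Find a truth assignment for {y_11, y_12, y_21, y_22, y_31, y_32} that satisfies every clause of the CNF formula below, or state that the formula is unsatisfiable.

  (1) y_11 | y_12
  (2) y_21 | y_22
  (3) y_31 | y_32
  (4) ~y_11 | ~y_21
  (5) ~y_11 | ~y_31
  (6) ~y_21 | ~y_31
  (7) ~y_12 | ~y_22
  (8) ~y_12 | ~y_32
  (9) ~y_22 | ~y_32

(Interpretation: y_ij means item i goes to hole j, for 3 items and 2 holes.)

Case y_11 = 1:
(~y_21) alone gives y_21 = 0.
(y_22) alone gives y_22 = 1.
(~y_31) alone gives y_31 = 0.
(y_32) alone gives y_32 = 1.
Now (~y_32) is unsatisfied and unit — conflict.
Backtrack on y_11: now try y_11 = 0.
(y_12) alone gives y_12 = 1.
(~y_22) alone gives y_22 = 0.
(y_21) alone gives y_21 = 1.
(~y_31) alone gives y_31 = 0.
(y_32) alone gives y_32 = 1.
Now (~y_32) is unsatisfied and unit — conflict.
Either choice for y_11 ends in contradiction.

UNSATISFIABLE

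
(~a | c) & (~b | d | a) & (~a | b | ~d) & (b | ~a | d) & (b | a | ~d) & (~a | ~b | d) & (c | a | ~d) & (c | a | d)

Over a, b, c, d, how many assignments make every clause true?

3

There are 2^4 = 16 truth assignments over (a, b, c, d).
Check each against the 8 clauses (columns in the order a, b, c, d):
  F F F F  ✗ fails (c | a | d)
  F F F T  ✗ fails (b | a | ~d)
  F F T F  ✓ satisfies all
  F F T T  ✗ fails (b | a | ~d)
  F T F F  ✗ fails (~b | d | a)
  F T F T  ✗ fails (c | a | ~d)
  F T T F  ✗ fails (~b | d | a)
  F T T T  ✓ satisfies all
  T F F F  ✗ fails (~a | c)
  T F F T  ✗ fails (~a | c)
  T F T F  ✗ fails (b | ~a | d)
  T F T T  ✗ fails (~a | b | ~d)
  T T F F  ✗ fails (~a | c)
  T T F T  ✗ fails (~a | c)
  T T T F  ✗ fails (~a | ~b | d)
  T T T T  ✓ satisfies all
3 of the 16 rows are models.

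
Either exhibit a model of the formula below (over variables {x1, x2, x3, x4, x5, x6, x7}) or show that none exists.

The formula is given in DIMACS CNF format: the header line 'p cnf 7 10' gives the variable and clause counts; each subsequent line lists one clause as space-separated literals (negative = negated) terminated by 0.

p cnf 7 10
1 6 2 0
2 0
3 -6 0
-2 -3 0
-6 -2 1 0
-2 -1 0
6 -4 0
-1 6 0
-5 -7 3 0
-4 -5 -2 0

x1=False, x2=True, x3=False, x4=False, x5=False, x6=False, x7=False

(x2) alone gives x2 = True.
(¬x3) alone gives x3 = False.
(¬x6) alone gives x6 = False.
(¬x1) alone gives x1 = False.
(¬x4) alone gives x4 = False.
Case x5 = False:
Every clause is now satisfied; x7 is unconstrained.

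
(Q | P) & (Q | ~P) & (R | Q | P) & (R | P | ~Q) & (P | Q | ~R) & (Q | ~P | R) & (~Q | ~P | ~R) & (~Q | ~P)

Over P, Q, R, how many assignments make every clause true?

1

There are 2^3 = 8 truth assignments over (P, Q, R).
Check each against the 8 clauses (columns in the order P, Q, R):
  F F F  ✗ fails (Q | P)
  F F T  ✗ fails (Q | P)
  F T F  ✗ fails (R | P | ~Q)
  F T T  ✓ satisfies all
  T F F  ✗ fails (Q | ~P)
  T F T  ✗ fails (Q | ~P)
  T T F  ✗ fails (~Q | ~P)
  T T T  ✗ fails (~Q | ~P | ~R)
1 of the 8 rows is a model.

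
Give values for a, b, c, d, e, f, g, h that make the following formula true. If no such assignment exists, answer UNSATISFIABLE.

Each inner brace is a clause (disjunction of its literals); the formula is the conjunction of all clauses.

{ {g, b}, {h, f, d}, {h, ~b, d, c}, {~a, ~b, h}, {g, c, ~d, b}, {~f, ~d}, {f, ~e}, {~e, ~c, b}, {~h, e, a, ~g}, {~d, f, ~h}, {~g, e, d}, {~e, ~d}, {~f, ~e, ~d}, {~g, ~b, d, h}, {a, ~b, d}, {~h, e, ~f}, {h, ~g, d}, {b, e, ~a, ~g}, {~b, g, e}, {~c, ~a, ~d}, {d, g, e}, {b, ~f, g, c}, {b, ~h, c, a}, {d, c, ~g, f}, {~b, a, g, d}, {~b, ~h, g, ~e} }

Branch on g: set g = 1.
Branch on f: set f = 0.
Unit clause (~e) forces e = 0.
Unit clause (d) forces d = 1.
Unit clause (~h) forces h = 0.
Branch on a: set a = 0.
No clause remains; b, c are free.

a: 0; b: 1; c: 0; d: 1; e: 0; f: 0; g: 1; h: 0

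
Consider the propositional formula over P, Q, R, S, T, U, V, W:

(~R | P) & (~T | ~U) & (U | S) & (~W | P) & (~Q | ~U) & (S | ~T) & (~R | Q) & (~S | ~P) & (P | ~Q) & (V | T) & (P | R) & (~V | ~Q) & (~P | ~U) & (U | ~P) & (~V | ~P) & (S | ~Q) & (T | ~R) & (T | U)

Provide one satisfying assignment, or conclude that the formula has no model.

Suppose R = 0.
(P) alone gives P = 1.
(~S) alone gives S = 0.
(U) alone gives U = 1.
But (~U) is also a unit clause — contradiction.
So R must be the other value — set R = 1.
(P) alone gives P = 1.
(Q) alone gives Q = 1.
(~U) alone gives U = 0.
But (U) is also a unit clause — contradiction.
Both values of R lead to a conflict.

UNSATISFIABLE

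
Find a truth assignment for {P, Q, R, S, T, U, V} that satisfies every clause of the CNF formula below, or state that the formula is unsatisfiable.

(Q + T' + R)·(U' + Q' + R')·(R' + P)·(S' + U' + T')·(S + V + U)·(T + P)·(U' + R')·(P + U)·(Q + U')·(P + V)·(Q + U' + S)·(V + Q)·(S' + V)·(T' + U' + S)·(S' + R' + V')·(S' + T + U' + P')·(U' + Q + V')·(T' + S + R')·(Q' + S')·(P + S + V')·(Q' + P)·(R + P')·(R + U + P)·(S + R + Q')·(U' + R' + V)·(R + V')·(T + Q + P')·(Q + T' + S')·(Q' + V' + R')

UNSATISFIABLE

Case R = 0:
Unit clause (P') forces P = 0.
Unit clause (T) forces T = 1.
Unit clause (Q) forces Q = 1.
That conflicts with the unit clause (Q').
So R must be the other value — set R = 1.
Unit clause (P) forces P = 1.
Unit clause (U') forces U = 0.
Case S = 1:
Unit clause (V) forces V = 1.
That conflicts with the unit clause (V').
So S must be the other value — set S = 0.
Unit clause (V) forces V = 1.
Unit clause (T') forces T = 0.
Unit clause (Q) forces Q = 1.
That conflicts with the unit clause (Q').
Neither S = 1 nor S = 0 works.
Neither R = 1 nor R = 0 works.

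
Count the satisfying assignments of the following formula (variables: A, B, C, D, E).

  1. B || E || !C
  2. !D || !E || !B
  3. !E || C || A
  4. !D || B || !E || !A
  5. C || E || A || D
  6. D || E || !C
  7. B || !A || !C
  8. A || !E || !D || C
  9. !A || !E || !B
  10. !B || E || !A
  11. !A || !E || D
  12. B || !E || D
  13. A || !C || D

There are 2^5 = 32 truth assignments over (A, B, C, D, E).
Split on E. With E = true, the clauses containing E are satisfied and !E drops from the rest; 1 of the 2^4 = 16 assignments to the other variables satisfy what remains.
With E = false, by the same count on the reduced clause set, 5 assignments work.
(One model: A=F, B=F, C=F, D=T, E=F.)
Total: 1 + 5 = 6.

6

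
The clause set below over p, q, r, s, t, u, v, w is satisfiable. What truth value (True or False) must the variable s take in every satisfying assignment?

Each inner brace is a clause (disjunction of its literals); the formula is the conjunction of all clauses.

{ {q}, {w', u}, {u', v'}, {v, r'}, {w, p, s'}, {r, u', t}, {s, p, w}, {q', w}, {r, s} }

Suppose s = 0.
The clause (q) is unit, so q = 1.
The clause (w) is unit, so w = 1.
The clause (u) is unit, so u = 1.
The clause (v') is unit, so v = 0.
The clause (r') is unit, so r = 0.
That conflicts with the unit clause (r).
So every satisfying assignment has s = True.

True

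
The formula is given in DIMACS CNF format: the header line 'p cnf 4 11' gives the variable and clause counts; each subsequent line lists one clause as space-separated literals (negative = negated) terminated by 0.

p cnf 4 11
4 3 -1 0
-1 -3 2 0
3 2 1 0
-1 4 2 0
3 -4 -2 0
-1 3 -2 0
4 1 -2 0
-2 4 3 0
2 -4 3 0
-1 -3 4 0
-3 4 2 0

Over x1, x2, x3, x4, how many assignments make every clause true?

There are 2^4 = 16 truth assignments over (x1, x2, x3, x4).
Split on x2. With x2 = True, the clauses containing x2 are satisfied and ¬x2 drops from the rest; 2 of the 2^3 = 8 assignments to the other variables satisfy what remains.
With x2 = False, by the same count on the reduced clause set, 1 assignment works.
(One model: x1=F, x2=F, x3=T, x4=T.)
Total: 2 + 1 = 3.

3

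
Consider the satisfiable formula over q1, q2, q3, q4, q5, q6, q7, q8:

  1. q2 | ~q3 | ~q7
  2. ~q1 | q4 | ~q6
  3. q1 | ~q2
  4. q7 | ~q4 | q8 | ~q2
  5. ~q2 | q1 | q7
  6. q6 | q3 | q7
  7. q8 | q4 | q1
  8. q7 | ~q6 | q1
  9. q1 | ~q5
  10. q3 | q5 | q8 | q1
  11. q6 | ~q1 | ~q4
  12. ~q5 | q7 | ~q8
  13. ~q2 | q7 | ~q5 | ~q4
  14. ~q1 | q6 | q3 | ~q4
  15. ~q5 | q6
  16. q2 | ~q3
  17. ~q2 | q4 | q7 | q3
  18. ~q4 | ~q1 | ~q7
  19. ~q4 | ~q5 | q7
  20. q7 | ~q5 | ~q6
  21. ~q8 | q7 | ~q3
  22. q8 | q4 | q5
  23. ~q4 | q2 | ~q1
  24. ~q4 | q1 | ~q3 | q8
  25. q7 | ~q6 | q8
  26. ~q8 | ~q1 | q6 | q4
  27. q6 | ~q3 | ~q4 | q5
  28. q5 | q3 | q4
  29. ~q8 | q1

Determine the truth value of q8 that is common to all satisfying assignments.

True

Suppose q8 = 0.
Branch on q1: set q1 = 1.
Branch on q4: set q4 = 1.
From the singleton clause (q6), q6 = 1.
From the singleton clause (~q7), q7 = 0.
That conflicts with the unit clause (q7).
So q4 must be the other value — set q4 = 0.
From the singleton clause (~q6), q6 = 0.
From the singleton clause (~q5), q5 = 0.
That conflicts with the unit clause (q5).
Both values of q4 lead to a conflict.
So q1 must be the other value — set q1 = 0.
From the singleton clause (~q2), q2 = 0.
From the singleton clause (q4), q4 = 1.
From the singleton clause (~q5), q5 = 0.
From the singleton clause (q3), q3 = 1.
That conflicts with the unit clause (~q3).
Both values of q1 lead to a conflict.
So every satisfying assignment has q8 = True.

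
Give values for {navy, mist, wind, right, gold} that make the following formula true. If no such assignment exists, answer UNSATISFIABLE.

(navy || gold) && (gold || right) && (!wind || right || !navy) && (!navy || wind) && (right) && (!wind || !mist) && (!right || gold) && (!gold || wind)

navy=false, mist=false, wind=true, right=true, gold=true

From the singleton clause (right), right = true.
From the singleton clause (gold), gold = true.
From the singleton clause (wind), wind = true.
From the singleton clause (!mist), mist = false.
All clauses hold; navy can take either value.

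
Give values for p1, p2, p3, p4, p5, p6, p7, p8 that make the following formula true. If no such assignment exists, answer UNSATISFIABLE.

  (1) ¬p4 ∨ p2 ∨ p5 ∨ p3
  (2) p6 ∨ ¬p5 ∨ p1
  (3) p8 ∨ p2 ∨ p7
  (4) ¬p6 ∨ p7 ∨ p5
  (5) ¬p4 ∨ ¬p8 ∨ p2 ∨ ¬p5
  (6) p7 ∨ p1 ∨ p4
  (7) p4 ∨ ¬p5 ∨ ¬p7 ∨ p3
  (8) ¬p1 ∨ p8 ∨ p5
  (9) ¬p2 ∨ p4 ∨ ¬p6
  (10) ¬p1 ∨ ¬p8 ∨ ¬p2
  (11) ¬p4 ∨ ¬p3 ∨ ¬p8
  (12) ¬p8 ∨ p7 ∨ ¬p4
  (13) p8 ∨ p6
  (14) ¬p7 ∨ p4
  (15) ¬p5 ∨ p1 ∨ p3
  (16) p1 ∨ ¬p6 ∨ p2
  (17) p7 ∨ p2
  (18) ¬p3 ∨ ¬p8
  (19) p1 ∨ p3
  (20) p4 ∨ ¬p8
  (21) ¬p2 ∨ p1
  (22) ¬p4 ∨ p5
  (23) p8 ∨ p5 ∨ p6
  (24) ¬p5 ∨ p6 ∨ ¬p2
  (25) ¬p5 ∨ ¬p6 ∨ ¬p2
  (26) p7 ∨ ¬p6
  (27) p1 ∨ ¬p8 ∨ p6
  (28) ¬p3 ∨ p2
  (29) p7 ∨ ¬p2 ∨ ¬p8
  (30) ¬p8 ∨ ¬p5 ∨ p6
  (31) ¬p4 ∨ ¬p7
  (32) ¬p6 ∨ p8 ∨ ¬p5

Case p8 = True:
(¬p3) alone gives p3 = False.
(p1) alone gives p1 = True.
(¬p2) alone gives p2 = False.
(p7) alone gives p7 = True.
(p4) alone gives p4 = True.
That conflicts with the unit clause (¬p4).
So p8 must be the other value — set p8 = False.
(p6) alone gives p6 = True.
(p7) alone gives p7 = True.
(p4) alone gives p4 = True.
That conflicts with the unit clause (¬p4).
Either choice for p8 ends in contradiction.

UNSATISFIABLE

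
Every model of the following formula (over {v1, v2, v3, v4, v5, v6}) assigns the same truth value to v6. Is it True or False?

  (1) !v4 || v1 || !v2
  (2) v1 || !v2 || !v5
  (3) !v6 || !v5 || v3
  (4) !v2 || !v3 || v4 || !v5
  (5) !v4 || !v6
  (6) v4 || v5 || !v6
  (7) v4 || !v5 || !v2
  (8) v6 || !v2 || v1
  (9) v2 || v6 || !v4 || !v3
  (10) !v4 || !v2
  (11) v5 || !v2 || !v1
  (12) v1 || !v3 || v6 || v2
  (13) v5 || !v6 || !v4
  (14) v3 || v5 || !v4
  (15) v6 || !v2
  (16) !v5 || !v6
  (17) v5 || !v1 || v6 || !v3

Suppose v6 = true.
Unit clause (!v4) forces v4 = false.
Unit clause (v5) forces v5 = true.
That conflicts with the unit clause (!v5).
So every satisfying assignment has v6 = False.

False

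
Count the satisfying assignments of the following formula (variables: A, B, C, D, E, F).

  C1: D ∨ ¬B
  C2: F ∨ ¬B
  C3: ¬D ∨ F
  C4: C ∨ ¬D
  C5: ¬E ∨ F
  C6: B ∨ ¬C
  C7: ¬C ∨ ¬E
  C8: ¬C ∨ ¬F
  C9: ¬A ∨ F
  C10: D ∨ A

There are 2^6 = 64 truth assignments over (A, B, C, D, E, F).
Split on F. With F = True, the clauses containing F are satisfied and ¬F drops from the rest; 2 of the 2^5 = 32 assignments to the other variables satisfy what remains.
With F = False, by the same count on the reduced clause set, 0 assignments work.
(One model: A=T, B=F, C=F, D=F, E=F, F=T.)
Total: 2 + 0 = 2.

2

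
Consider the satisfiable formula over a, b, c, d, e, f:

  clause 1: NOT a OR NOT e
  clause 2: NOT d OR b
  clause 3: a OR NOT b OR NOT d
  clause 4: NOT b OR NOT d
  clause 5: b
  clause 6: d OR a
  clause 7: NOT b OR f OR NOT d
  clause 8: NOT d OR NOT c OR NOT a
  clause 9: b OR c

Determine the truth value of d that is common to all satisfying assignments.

Suppose d = true.
The clause (b) is unit, so b = true.
That conflicts with the unit clause (NOT b).
So every satisfying assignment has d = False.

False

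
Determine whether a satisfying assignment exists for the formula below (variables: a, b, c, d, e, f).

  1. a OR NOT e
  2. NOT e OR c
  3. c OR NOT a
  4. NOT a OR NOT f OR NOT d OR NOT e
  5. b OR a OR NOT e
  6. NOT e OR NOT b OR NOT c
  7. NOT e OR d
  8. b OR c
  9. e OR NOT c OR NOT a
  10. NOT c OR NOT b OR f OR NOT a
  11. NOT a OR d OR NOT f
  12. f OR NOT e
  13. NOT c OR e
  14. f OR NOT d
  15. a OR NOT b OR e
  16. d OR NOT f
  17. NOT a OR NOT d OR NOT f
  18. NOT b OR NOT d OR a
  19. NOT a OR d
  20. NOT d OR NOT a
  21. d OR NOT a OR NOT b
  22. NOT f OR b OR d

No

Try a = true.
From the singleton clause (c), c = true.
From the singleton clause (e), e = true.
From the singleton clause (NOT b), b = false.
From the singleton clause (d), d = true.
But (NOT d) is also a unit clause — contradiction.
Undo a and try a = false.
From the singleton clause (NOT e), e = false.
From the singleton clause (NOT c), c = false.
From the singleton clause (b), b = true.
But (NOT b) is also a unit clause — contradiction.
Both values of a lead to a conflict.
No assignment satisfies every clause.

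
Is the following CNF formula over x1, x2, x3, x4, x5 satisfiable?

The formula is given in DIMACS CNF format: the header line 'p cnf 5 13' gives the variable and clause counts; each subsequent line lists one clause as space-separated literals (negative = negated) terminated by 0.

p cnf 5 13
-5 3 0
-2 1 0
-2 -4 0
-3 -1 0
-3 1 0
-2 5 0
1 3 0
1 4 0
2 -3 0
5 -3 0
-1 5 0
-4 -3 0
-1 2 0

Case x5 = False:
The clause (¬x2) is unit, so x2 = False.
The clause (¬x3) is unit, so x3 = False.
The clause (x1) is unit, so x1 = True.
Now (¬x1) is unsatisfied and unit — conflict.
So x5 must be the other value — set x5 = True.
The clause (x3) is unit, so x3 = True.
The clause (¬x1) is unit, so x1 = False.
Now (x1) is unsatisfied and unit — conflict.
Both values of x5 lead to a conflict.
No assignment satisfies every clause.

No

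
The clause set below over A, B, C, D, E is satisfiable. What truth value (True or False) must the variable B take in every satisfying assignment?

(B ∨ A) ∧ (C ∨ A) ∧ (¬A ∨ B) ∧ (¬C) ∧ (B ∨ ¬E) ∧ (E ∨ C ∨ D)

True

Suppose B = False.
(A) alone gives A = True.
Now (¬A) is unsatisfied and unit — conflict.
So every satisfying assignment has B = True.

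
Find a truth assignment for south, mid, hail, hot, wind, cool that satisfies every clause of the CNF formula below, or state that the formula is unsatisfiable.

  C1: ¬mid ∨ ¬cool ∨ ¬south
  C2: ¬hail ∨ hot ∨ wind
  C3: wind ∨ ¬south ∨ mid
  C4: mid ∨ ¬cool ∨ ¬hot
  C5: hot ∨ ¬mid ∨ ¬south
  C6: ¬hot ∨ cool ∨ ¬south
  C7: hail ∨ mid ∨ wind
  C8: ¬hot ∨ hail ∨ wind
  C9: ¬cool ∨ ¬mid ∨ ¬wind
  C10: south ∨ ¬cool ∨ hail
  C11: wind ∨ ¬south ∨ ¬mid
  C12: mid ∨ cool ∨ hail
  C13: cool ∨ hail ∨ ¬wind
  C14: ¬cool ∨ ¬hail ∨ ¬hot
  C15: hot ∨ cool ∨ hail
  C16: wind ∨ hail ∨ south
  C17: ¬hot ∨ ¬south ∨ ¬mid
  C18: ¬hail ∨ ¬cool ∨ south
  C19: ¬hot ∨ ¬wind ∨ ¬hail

Case mid = True:
Case cool = False:
Case hot = True:
Unit clause (¬south) forces south = False.
Case hail = True:
Unit clause (¬wind) forces wind = False.
Every clause now holds.

south ↦ False; mid ↦ True; hail ↦ True; hot ↦ True; wind ↦ False; cool ↦ False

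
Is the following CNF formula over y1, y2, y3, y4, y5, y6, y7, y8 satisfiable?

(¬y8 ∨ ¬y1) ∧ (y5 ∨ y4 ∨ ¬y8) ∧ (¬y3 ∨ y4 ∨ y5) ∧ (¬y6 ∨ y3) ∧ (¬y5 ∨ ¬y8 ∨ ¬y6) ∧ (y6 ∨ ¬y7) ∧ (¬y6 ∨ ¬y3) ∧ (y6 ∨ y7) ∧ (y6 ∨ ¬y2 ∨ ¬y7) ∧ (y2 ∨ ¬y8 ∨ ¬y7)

Suppose y8 = False.
Suppose y6 = False.
Unit clause (¬y7) forces y7 = False.
But (y7) is also a unit clause — contradiction.
Undo y6 and try y6 = True.
Unit clause (y3) forces y3 = True.
But (¬y3) is also a unit clause — contradiction.
Both values of y6 lead to a conflict.
Undo y8 and try y8 = True.
Unit clause (¬y1) forces y1 = False.
Suppose y5 = True.
Unit clause (¬y6) forces y6 = False.
Unit clause (¬y7) forces y7 = False.
But (y7) is also a unit clause — contradiction.
Undo y5 and try y5 = False.
Unit clause (y4) forces y4 = True.
Suppose y6 = False.
Unit clause (¬y7) forces y7 = False.
But (y7) is also a unit clause — contradiction.
Undo y6 and try y6 = True.
Unit clause (y3) forces y3 = True.
But (¬y3) is also a unit clause — contradiction.
Both values of y6 lead to a conflict.
Both values of y5 lead to a conflict.
Both values of y8 lead to a conflict.
No assignment satisfies every clause.

Unsatisfiable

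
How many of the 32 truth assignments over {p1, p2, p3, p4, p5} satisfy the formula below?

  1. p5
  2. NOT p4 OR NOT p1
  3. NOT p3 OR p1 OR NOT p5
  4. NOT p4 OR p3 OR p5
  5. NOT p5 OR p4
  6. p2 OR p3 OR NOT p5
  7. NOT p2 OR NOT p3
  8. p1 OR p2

1

There are 2^5 = 32 truth assignments over (p1, p2, p3, p4, p5).
Split on p2. With p2 = true, the clauses containing p2 are satisfied and NOT p2 drops from the rest; 1 of the 2^4 = 16 assignments to the other variables satisfy what remains.
With p2 = false, by the same count on the reduced clause set, 0 assignments work.
(One model: p1=F, p2=T, p3=F, p4=T, p5=T.)
Total: 1 + 0 = 1.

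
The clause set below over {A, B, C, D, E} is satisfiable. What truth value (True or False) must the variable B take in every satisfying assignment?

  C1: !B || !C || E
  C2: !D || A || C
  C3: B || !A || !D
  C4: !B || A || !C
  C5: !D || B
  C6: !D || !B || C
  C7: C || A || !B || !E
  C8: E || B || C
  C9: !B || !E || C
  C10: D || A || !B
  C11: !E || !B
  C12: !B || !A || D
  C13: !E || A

Suppose B = true.
From the singleton clause (!E), E = false.
From the singleton clause (!C), C = false.
From the singleton clause (!D), D = false.
From the singleton clause (A), A = true.
But (!A) is also a unit clause — contradiction.
So every satisfying assignment has B = False.

False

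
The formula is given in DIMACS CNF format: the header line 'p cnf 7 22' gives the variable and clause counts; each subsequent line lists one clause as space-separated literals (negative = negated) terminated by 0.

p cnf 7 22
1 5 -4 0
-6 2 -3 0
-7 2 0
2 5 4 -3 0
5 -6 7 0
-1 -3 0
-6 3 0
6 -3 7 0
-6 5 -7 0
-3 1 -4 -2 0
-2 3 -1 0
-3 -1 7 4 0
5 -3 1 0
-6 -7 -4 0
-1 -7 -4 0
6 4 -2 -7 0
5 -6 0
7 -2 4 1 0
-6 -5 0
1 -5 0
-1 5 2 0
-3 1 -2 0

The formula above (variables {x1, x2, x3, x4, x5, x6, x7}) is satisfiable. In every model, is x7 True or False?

Suppose x7 = True.
Unit clause (x2) forces x2 = True.
Try x1 = False.
Unit clause (¬x5) forces x5 = False.
Unit clause (¬x4) forces x4 = False.
Unit clause (¬x6) forces x6 = False.
But (x6) is also a unit clause — contradiction.
Undo x1 and try x1 = True.
Unit clause (¬x3) forces x3 = False.
But (x3) is also a unit clause — contradiction.
Either choice for x1 ends in contradiction.
So every satisfying assignment has x7 = False.

False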